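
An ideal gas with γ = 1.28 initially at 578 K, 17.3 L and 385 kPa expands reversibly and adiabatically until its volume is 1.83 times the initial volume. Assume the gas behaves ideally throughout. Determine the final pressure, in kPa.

178 kPa

Adiabatic: TV^(γ−1) = const ⇒ T₂ = 578×(0.546)^0.280 = 488 K; PV^γ = const ⇒ P₂ = 178 kPa.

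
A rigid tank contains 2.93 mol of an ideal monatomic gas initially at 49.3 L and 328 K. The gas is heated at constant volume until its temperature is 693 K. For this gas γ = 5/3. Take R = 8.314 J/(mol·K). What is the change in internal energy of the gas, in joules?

P₁ = nRT₁/V₁ = 2.93×8.314×328/49.3 = 162 kPa.
Isochoric: V stays 49.3 L; P/T = const ⇒ T₂ = 693 K, P₂ = 342 kPa.
For an ideal gas ΔU = nCvΔT with Cv = (3/2)R = 12.5 J/(mol·K).
ΔU = 2.93×12.5×(693−328) = 13300 J.

13300 J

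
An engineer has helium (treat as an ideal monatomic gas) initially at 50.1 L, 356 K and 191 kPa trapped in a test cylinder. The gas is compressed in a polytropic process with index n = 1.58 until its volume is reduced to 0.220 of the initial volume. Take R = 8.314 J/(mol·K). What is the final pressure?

Polytropic n=1.58: T₂ = T₁(V₁/V₂)^(n−1) = 356×(4.55)^0.58 = 857 K; P₂ = P₁(V₁/V₂)^n = 2090 kPa.

2090 kPa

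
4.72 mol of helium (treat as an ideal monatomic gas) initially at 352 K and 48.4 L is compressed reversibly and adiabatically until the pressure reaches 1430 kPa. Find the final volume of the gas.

18.4 L

P₁ = nRT₁/V₁ = 4.72×8.314×352/48.4 = 285 kPa.
Adiabatic: T₂/T₁ = (P₂/P₁)^((γ−1)/γ) ⇒ T₂ = 352×(5.01)^0.400 = 671 K; V₂ = 18.4 L.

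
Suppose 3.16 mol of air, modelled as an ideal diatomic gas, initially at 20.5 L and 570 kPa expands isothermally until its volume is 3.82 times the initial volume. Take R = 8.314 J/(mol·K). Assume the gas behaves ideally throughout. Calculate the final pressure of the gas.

149 kPa

T₁ = P₁V₁/(nR) = 570×20.5/(3.16×8.314) = 445 K.
Isothermal: T stays 445 K; PV = const ⇒ V₂ = 78.3 L, P₂ = 149 kPa.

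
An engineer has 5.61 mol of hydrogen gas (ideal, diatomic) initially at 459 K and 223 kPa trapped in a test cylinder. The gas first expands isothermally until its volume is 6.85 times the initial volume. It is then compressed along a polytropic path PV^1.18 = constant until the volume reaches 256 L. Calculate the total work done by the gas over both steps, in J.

V₁ = nRT₁/P₁ = 5.61×8.314×459/223 = 96.0 L.
Step 1 — Isothermal: T stays 459 K; PV = const ⇒ V₂ = 658 L, P₂ = 32.6 kPa.
ΔU = 0 (ideal gas, T constant).
W = nRT ln(V₂/V₁) = 5.61×8.314×459×ln(6.85) = 41200 J.
Q = ΔU + W = 41200 J.
State after step 1: P = 32.6 kPa, V = 658 L, T = 459 K.
Step 2 — Polytropic n=1.18: T₂ = T₁(V₁/V₂)^(n−1) = 459×(2.57)^0.18 = 544 K; P₂ = P₁(V₁/V₂)^n = 99.1 kPa.
W = (P₁V₁−P₂V₂)/(n−1) = (32.6×658−99.1×256)/0.18 = -22000 J.
ΔU = nCvΔT = 5.61×20.8×(544−459) = 9910 J.
Q = ΔU + W = -12100 J.
Net over both steps: W = 19200 J, Q = 29100 J, ΔU = 9910 J.

19200 J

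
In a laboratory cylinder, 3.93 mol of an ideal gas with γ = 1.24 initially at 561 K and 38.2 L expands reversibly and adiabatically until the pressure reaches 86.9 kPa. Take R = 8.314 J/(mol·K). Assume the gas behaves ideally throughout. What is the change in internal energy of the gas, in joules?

-21500 J

P₁ = nRT₁/V₁ = 3.93×8.314×561/38.2 = 480 kPa.
Adiabatic: T₂/T₁ = (P₂/P₁)^((γ−1)/γ) ⇒ T₂ = 561×(0.181)^0.194 = 403 K; V₂ = 152 L.
For an ideal gas ΔU = nCvΔT with Cv = R/(γ−1) = 34.6 J/(mol·K).
ΔU = 3.93×34.6×(403−561) = -21500 J.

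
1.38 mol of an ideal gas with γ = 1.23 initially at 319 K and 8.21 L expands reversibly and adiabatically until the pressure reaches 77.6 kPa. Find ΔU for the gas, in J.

-4440 J

P₁ = nRT₁/V₁ = 1.38×8.314×319/8.21 = 446 kPa.
Adiabatic: T₂/T₁ = (P₂/P₁)^((γ−1)/γ) ⇒ T₂ = 319×(0.174)^0.187 = 230 K; V₂ = 34.0 L.
For an ideal gas ΔU = nCvΔT with Cv = R/(γ−1) = 36.1 J/(mol·K).
ΔU = 1.38×36.1×(230−319) = -4440 J.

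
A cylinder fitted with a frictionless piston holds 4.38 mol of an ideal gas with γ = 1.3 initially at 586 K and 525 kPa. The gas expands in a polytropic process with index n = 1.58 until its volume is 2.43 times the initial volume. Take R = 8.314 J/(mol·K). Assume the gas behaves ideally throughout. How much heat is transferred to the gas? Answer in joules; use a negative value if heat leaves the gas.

-13800 J

V₁ = nRT₁/P₁ = 4.38×8.314×586/525 = 40.6 L.
Polytropic n=1.58: T₂ = T₁(V₁/V₂)^(n−1) = 586×(0.412)^0.58 = 350 K; P₂ = P₁(V₁/V₂)^n = 129 kPa.
W = (P₁V₁−P₂V₂)/(n−1) = (525×40.6−129×98.8)/0.58 = 14800 J.
ΔU = nCvΔT = 4.38×27.7×(350−586) = -28600 J.
Q = ΔU + W = -13800 J.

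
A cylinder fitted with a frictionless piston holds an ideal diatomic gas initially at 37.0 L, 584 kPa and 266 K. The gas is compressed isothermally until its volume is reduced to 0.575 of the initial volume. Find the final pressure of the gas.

Isothermal: T stays 266 K; PV = const ⇒ V₂ = 21.3 L, P₂ = 1020 kPa.

1020 kPa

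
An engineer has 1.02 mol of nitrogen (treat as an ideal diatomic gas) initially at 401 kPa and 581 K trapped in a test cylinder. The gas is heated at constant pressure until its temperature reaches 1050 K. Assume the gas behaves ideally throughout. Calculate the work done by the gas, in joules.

3980 J

V₁ = nRT₁/P₁ = 1.02×8.314×581/401 = 12.3 L.
Isobaric: P stays 401 kPa; V/T = const ⇒ T₂ = 1050 K, V₂ = 22.2 L.
W = PΔV = 401×(22.2−12.3) kPa·L = 3980 J.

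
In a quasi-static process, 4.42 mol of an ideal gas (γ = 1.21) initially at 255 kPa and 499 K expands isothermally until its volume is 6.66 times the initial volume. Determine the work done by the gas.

34800 J

V₁ = nRT₁/P₁ = 4.42×8.314×499/255 = 71.9 L.
Isothermal: T stays 499 K; PV = const ⇒ V₂ = 479 L, P₂ = 38.3 kPa.
W = nRT ln(V₂/V₁) = 4.42×8.314×499×ln(6.66) = 34800 J.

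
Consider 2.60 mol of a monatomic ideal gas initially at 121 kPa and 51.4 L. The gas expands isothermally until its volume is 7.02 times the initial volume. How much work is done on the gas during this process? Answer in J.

-12100 J

T₁ = P₁V₁/(nR) = 121×51.4/(2.60×8.314) = 288 K.
Isothermal: T stays 288 K; PV = const ⇒ V₂ = 361 L, P₂ = 17.2 kPa.
W = nRT ln(V₂/V₁) = 2.60×8.314×288×ln(7.02) = 12100 J.
Work done on the gas = −W_by = -12100 J.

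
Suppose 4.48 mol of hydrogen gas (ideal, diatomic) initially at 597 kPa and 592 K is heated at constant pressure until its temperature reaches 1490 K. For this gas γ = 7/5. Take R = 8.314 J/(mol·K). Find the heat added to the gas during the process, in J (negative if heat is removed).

117000 J

V₁ = nRT₁/P₁ = 4.48×8.314×592/597 = 36.9 L.
Isobaric: P stays 597 kPa; V/T = const ⇒ T₂ = 1490 K, V₂ = 93.0 L.
W = PΔV = 597×(93.0−36.9) kPa·L = 33400 J.
ΔU = nCvΔT = 4.48×20.8×(1490−592) = 83600 J.
Q = ΔU + W = nCpΔT = 117000 J.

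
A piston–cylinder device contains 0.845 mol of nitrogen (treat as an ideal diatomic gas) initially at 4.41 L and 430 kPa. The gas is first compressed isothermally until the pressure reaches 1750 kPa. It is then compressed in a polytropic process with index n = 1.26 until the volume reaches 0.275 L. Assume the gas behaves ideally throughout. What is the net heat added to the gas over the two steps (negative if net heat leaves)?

-3760 J

T₁ = P₁V₁/(nR) = 430×4.41/(0.845×8.314) = 270 K.
Step 1 — Isothermal: T stays 270 K; PV = const ⇒ V₂ = 1.08 L, P₂ = 1750 kPa.
ΔU = 0 (ideal gas, T constant).
W = nRT ln(V₂/V₁) = 0.845×8.314×270×ln(0.246) = -2660 J.
Q = ΔU + W = -2660 J.
State after step 1: P = 1750 kPa, V = 1.08 L, T = 270 K.
Step 2 — Polytropic n=1.26: T₂ = T₁(V₁/V₂)^(n−1) = 270×(3.94)^0.26 = 386 K; P₂ = P₁(V₁/V₂)^n = 9850 kPa.
W = (P₁V₁−P₂V₂)/(n−1) = (1750×1.08−9850×0.275)/0.26 = -3120 J.
ΔU = nCvΔT = 0.845×20.8×(386−270) = 2030 J.
Q = ΔU + W = -1090 J.
Net over both steps: W = -5790 J, Q = -3760 J, ΔU = 2030 J.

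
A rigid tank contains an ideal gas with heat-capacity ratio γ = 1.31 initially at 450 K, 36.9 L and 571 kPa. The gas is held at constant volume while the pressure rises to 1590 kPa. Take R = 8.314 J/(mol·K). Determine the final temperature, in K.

Isochoric: V stays 36.9 L; P/T = const ⇒ T₂ = 1250 K, P₂ = 1590 kPa.

1250 K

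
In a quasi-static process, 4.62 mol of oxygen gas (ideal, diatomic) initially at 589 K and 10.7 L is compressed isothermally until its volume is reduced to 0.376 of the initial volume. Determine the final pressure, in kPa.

P₁ = nRT₁/V₁ = 4.62×8.314×589/10.7 = 2110 kPa.
Isothermal: T stays 589 K; PV = const ⇒ V₂ = 4.02 L, P₂ = 5620 kPa.

5620 kPa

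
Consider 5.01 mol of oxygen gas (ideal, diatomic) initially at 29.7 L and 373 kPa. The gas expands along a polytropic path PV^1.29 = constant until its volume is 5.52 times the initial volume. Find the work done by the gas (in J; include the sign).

T₁ = P₁V₁/(nR) = 373×29.7/(5.01×8.314) = 266 K.
Polytropic n=1.29: T₂ = T₁(V₁/V₂)^(n−1) = 266×(0.181)^0.29 = 162 K; P₂ = P₁(V₁/V₂)^n = 41.2 kPa.
W = (P₁V₁−P₂V₂)/(n−1) = (373×29.7−41.2×164)/0.29 = 14900 J.

14900 J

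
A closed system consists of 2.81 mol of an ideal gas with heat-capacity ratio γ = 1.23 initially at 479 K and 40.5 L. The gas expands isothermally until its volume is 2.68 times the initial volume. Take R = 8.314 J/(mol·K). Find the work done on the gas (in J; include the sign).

-11000 J

P₁ = nRT₁/V₁ = 2.81×8.314×479/40.5 = 276 kPa.
Isothermal: T stays 479 K; PV = const ⇒ V₂ = 109 L, P₂ = 103 kPa.
W = nRT ln(V₂/V₁) = 2.81×8.314×479×ln(2.68) = 11000 J.
Work done on the gas = −W_by = -11000 J.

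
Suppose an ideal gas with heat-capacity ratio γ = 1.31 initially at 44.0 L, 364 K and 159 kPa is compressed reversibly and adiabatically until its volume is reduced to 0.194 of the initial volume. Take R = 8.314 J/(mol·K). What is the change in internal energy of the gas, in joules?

15000 J

n = P₁V₁/(RT₁) = 159×44.0/(8.314×364) = 2.31 mol.
Adiabatic: TV^(γ−1) = const ⇒ T₂ = 364×(5.15)^0.310 = 605 K; PV^γ = const ⇒ P₂ = 1360 kPa.
For an ideal gas ΔU = nCvΔT with Cv = R/(γ−1) = 26.8 J/(mol·K).
ΔU = 2.31×26.8×(605−364) = 15000 J.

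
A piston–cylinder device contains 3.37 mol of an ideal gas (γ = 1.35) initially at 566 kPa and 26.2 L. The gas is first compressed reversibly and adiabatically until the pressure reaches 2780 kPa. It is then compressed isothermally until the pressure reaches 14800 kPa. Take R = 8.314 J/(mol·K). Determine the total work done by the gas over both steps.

-59100 J

T₁ = P₁V₁/(nR) = 566×26.2/(3.37×8.314) = 529 K.
Step 1 — Adiabatic: T₂/T₁ = (P₂/P₁)^((γ−1)/γ) ⇒ T₂ = 529×(4.91)^0.259 = 800 K; V₂ = 8.06 L.
ΔU = nCvΔT = 3.37×23.8×(800−529) = 21600 J.
Q = 0 for an adiabatic process, so W = −ΔU = -21600 J.
State after step 1: P = 2780 kPa, V = 8.06 L, T = 800 K.
Step 2 — Isothermal: T stays 800 K; PV = const ⇒ V₂ = 1.51 L, P₂ = 14800 kPa.
ΔU = 0 (ideal gas, T constant).
W = nRT ln(V₂/V₁) = 3.37×8.314×800×ln(0.188) = -37500 J.
Q = ΔU + W = -37500 J.
Net over both steps: W = -59100 J, Q = -37500 J, ΔU = 21600 J.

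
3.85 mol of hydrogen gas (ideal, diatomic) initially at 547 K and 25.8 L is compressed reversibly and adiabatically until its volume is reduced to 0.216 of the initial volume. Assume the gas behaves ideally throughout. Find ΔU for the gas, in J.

37000 J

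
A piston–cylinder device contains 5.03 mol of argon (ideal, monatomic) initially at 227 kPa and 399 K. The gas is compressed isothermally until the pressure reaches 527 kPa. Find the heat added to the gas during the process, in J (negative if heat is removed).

-14100 J

V₁ = nRT₁/P₁ = 5.03×8.314×399/227 = 73.5 L.
Isothermal: T stays 399 K; PV = const ⇒ V₂ = 31.7 L, P₂ = 527 kPa.
ΔU = 0 (ideal gas, T constant).
W = nRT ln(V₂/V₁) = 5.03×8.314×399×ln(0.431) = -14100 J.
Q = ΔU + W = -14100 J.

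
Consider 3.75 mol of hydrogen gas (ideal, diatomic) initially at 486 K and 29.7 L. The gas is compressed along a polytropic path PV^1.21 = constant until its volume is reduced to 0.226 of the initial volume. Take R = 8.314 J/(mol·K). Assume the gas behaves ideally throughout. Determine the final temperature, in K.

664 K

P₁ = nRT₁/V₁ = 3.75×8.314×486/29.7 = 510 kPa.
Polytropic n=1.21: T₂ = T₁(V₁/V₂)^(n−1) = 486×(4.42)^0.21 = 664 K; P₂ = P₁(V₁/V₂)^n = 3080 kPa.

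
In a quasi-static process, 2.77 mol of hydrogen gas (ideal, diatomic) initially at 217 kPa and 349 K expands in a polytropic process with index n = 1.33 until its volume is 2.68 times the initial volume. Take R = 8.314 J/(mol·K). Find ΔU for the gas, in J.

-5580 J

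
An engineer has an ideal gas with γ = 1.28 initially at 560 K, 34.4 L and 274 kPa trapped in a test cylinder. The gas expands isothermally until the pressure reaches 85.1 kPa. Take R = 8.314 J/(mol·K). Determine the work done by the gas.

n = P₁V₁/(RT₁) = 274×34.4/(8.314×560) = 2.02 mol.
Isothermal: T stays 560 K; PV = const ⇒ V₂ = 111 L, P₂ = 85.1 kPa.
W = nRT ln(V₂/V₁) = 2.02×8.314×560×ln(3.22) = 11000 J.

11000 J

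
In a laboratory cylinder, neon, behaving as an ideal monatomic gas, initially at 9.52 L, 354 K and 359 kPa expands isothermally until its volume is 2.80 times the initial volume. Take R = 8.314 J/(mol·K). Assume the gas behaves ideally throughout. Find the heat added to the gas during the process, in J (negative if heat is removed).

3520 J

n = P₁V₁/(RT₁) = 359×9.52/(8.314×354) = 1.16 mol.
Isothermal: T stays 354 K; PV = const ⇒ V₂ = 26.7 L, P₂ = 128 kPa.
ΔU = 0 (ideal gas, T constant).
W = nRT ln(V₂/V₁) = 1.16×8.314×354×ln(2.80) = 3520 J.
Q = ΔU + W = 3520 J.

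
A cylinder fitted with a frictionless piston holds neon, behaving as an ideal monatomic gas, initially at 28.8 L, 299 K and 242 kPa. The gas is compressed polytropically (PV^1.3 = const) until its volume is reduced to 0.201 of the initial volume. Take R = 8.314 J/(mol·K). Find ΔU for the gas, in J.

6460 J

n = P₁V₁/(RT₁) = 242×28.8/(8.314×299) = 2.80 mol.
Polytropic n=1.3: T₂ = T₁(V₁/V₂)^(n−1) = 299×(4.98)^0.30 = 484 K; P₂ = P₁(V₁/V₂)^n = 1950 kPa.
For an ideal gas ΔU = nCvΔT with Cv = (3/2)R = 12.5 J/(mol·K).
ΔU = 2.80×12.5×(484−299) = 6460 J.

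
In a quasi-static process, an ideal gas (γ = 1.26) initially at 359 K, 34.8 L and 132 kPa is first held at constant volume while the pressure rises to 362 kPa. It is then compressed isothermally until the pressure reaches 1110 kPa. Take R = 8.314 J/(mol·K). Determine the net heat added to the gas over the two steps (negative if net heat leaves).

n = P₁V₁/(RT₁) = 132×34.8/(8.314×359) = 1.54 mol.
Step 1 — Isochoric: V stays 34.8 L; P/T = const ⇒ T₂ = 985 K, P₂ = 362 kPa.
W = 0 (no volume change).
ΔU = nCvΔT = 1.54×32.0×(985−359) = 30800 J.
Q = ΔU = 30800 J.
State after step 1: P = 362 kPa, V = 34.8 L, T = 985 K.
Step 2 — Isothermal: T stays 985 K; PV = const ⇒ V₂ = 11.3 L, P₂ = 1110 kPa.
ΔU = 0 (ideal gas, T constant).
W = nRT ln(V₂/V₁) = 1.54×8.314×985×ln(0.326) = -14100 J.
Q = ΔU + W = -14100 J.
Net over both steps: W = -14100 J, Q = 16700 J, ΔU = 30800 J.

16700 J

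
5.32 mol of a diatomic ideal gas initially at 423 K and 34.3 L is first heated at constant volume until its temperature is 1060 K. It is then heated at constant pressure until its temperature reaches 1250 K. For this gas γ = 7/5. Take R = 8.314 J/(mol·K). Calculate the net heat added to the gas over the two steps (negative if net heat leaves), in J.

P₁ = nRT₁/V₁ = 5.32×8.314×423/34.3 = 545 kPa.
Step 1 — Isochoric: V stays 34.3 L; P/T = const ⇒ T₂ = 1060 K, P₂ = 1370 kPa.
W = 0 (no volume change).
ΔU = nCvΔT = 5.32×20.8×(1060−423) = 70400 J.
Q = ΔU = 70400 J.
State after step 1: P = 1370 kPa, V = 34.3 L, T = 1060 K.
Step 2 — Isobaric: P stays 1370 kPa; V/T = const ⇒ T₂ = 1250 K, V₂ = 40.4 L.
W = PΔV = 1370×(40.4−34.3) kPa·L = 8400 J.
ΔU = nCvΔT = 5.32×20.8×(1250−1060) = 21000 J.
Q = ΔU + W = nCpΔT = 29400 J.
Net over both steps: W = 8400 J, Q = 99900 J, ΔU = 91400 J.

99900 J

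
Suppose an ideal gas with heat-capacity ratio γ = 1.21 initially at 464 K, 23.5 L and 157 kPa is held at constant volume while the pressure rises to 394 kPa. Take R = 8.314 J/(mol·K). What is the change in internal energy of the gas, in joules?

n = P₁V₁/(RT₁) = 157×23.5/(8.314×464) = 0.956 mol.
Isochoric: V stays 23.5 L; P/T = const ⇒ T₂ = 1160 K, P₂ = 394 kPa.
For an ideal gas ΔU = nCvΔT with Cv = R/(γ−1) = 39.6 J/(mol·K).
ΔU = 0.956×39.6×(1160−464) = 26500 J.

26500 J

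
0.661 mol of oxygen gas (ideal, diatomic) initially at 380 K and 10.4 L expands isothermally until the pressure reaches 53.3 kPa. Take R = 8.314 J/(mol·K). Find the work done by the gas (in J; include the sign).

2770 J

P₁ = nRT₁/V₁ = 0.661×8.314×380/10.4 = 201 kPa.
Isothermal: T stays 380 K; PV = const ⇒ V₂ = 39.2 L, P₂ = 53.3 kPa.
W = nRT ln(V₂/V₁) = 0.661×8.314×380×ln(3.77) = 2770 J.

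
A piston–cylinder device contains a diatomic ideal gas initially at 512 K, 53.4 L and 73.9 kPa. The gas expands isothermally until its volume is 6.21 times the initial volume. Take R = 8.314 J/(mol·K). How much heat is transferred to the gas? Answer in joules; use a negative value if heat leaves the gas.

n = P₁V₁/(RT₁) = 73.9×53.4/(8.314×512) = 0.927 mol.
Isothermal: T stays 512 K; PV = const ⇒ V₂ = 332 L, P₂ = 11.9 kPa.
ΔU = 0 (ideal gas, T constant).
W = nRT ln(V₂/V₁) = 0.927×8.314×512×ln(6.21) = 7210 J.
Q = ΔU + W = 7210 J.

7210 J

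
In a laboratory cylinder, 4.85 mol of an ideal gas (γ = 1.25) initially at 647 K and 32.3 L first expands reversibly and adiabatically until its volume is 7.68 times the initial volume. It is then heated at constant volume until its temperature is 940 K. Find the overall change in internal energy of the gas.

47300 J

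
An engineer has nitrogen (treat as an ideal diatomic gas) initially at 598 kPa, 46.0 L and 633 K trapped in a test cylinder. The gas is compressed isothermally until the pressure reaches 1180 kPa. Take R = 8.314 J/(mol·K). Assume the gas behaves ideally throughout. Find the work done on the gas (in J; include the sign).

18700 J

n = P₁V₁/(RT₁) = 598×46.0/(8.314×633) = 5.23 mol.
Isothermal: T stays 633 K; PV = const ⇒ V₂ = 23.3 L, P₂ = 1180 kPa.
W = nRT ln(V₂/V₁) = 5.23×8.314×633×ln(0.507) = -18700 J.
Work done on the gas = −W_by = 18700 J.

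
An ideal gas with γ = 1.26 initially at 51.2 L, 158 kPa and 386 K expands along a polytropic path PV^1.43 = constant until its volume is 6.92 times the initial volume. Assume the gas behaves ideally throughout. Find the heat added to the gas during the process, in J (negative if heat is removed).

-6950 J

n = P₁V₁/(RT₁) = 158×51.2/(8.314×386) = 2.52 mol.
Polytropic n=1.43: T₂ = T₁(V₁/V₂)^(n−1) = 386×(0.145)^0.43 = 168 K; P₂ = P₁(V₁/V₂)^n = 9.94 kPa.
W = (P₁V₁−P₂V₂)/(n−1) = (158×51.2−9.94×354)/0.43 = 10600 J.
ΔU = nCvΔT = 2.52×32.0×(168−386) = -17600 J.
Q = ΔU + W = -6950 J.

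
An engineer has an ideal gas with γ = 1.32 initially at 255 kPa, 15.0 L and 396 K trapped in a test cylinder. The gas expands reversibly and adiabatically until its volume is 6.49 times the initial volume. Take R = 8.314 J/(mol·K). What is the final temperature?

218 K

Adiabatic: TV^(γ−1) = const ⇒ T₂ = 396×(0.154)^0.320 = 218 K; PV^γ = const ⇒ P₂ = 21.6 kPa.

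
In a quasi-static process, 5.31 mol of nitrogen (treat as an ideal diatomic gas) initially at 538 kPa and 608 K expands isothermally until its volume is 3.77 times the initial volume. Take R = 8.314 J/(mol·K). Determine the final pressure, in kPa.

143 kPa

V₁ = nRT₁/P₁ = 5.31×8.314×608/538 = 49.9 L.
Isothermal: T stays 608 K; PV = const ⇒ V₂ = 188 L, P₂ = 143 kPa.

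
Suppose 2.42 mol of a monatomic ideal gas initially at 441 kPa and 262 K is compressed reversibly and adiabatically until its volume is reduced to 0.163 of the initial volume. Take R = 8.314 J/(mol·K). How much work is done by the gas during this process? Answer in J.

V₁ = nRT₁/P₁ = 2.42×8.314×262/441 = 12.0 L.
Adiabatic: TV^(γ−1) = const ⇒ T₂ = 262×(6.13)^0.667 = 878 K; PV^γ = const ⇒ P₂ = 9070 kPa.
ΔU = nCvΔT = 2.42×12.5×(878−262) = 18600 J.
Q = 0 for an adiabatic process, so W = −ΔU = -18600 J.

-18600 J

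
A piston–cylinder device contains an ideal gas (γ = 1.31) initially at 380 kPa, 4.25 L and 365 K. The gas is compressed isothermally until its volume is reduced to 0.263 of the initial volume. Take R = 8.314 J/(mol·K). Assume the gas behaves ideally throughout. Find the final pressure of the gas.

1440 kPa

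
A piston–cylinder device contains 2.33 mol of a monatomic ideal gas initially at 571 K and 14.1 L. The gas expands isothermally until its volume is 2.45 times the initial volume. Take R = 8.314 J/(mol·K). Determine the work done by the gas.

9910 J

P₁ = nRT₁/V₁ = 2.33×8.314×571/14.1 = 784 kPa.
Isothermal: T stays 571 K; PV = const ⇒ V₂ = 34.5 L, P₂ = 320 kPa.
W = nRT ln(V₂/V₁) = 2.33×8.314×571×ln(2.45) = 9910 J.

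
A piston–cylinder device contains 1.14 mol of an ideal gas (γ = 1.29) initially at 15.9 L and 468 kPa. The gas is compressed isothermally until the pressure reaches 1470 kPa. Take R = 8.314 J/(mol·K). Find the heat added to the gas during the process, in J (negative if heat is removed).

T₁ = P₁V₁/(nR) = 468×15.9/(1.14×8.314) = 785 K.
Isothermal: T stays 785 K; PV = const ⇒ V₂ = 5.06 L, P₂ = 1470 kPa.
ΔU = 0 (ideal gas, T constant).
W = nRT ln(V₂/V₁) = 1.14×8.314×785×ln(0.318) = -8520 J.
Q = ΔU + W = -8520 J.

-8520 J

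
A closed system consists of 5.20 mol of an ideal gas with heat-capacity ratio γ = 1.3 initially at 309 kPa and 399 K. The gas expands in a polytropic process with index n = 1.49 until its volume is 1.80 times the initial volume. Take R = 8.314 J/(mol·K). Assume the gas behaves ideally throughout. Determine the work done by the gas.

8810 J

V₁ = nRT₁/P₁ = 5.20×8.314×399/309 = 55.8 L.
Polytropic n=1.49: T₂ = T₁(V₁/V₂)^(n−1) = 399×(0.556)^0.49 = 299 K; P₂ = P₁(V₁/V₂)^n = 129 kPa.
W = (P₁V₁−P₂V₂)/(n−1) = (309×55.8−129×100)/0.49 = 8810 J.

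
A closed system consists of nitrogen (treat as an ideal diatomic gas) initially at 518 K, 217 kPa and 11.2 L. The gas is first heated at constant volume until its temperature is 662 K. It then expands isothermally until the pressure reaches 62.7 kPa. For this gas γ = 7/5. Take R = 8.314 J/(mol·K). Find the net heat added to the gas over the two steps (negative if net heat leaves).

n = P₁V₁/(RT₁) = 217×11.2/(8.314×518) = 0.564 mol.
Step 1 — Isochoric: V stays 11.2 L; P/T = const ⇒ T₂ = 662 K, P₂ = 277 kPa.
W = 0 (no volume change).
ΔU = nCvΔT = 0.564×20.8×(662−518) = 1690 J.
Q = ΔU = 1690 J.
State after step 1: P = 277 kPa, V = 11.2 L, T = 662 K.
Step 2 — Isothermal: T stays 662 K; PV = const ⇒ V₂ = 49.5 L, P₂ = 62.7 kPa.
ΔU = 0 (ideal gas, T constant).
W = nRT ln(V₂/V₁) = 0.564×8.314×662×ln(4.42) = 4620 J.
Q = ΔU + W = 4620 J.
Net over both steps: W = 4620 J, Q = 6310 J, ΔU = 1690 J.

6310 J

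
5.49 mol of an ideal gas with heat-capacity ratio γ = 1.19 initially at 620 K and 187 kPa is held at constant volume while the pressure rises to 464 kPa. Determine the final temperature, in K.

1540 K

V₁ = nRT₁/P₁ = 5.49×8.314×620/187 = 151 L.
Isochoric: V stays 151 L; P/T = const ⇒ T₂ = 1540 K, P₂ = 464 kPa.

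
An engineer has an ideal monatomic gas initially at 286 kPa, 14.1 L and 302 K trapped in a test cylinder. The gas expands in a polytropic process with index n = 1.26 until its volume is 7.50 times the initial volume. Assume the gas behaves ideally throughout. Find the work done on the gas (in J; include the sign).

n = P₁V₁/(RT₁) = 286×14.1/(8.314×302) = 1.61 mol.
Polytropic n=1.26: T₂ = T₁(V₁/V₂)^(n−1) = 302×(0.133)^0.26 = 179 K; P₂ = P₁(V₁/V₂)^n = 22.6 kPa.
W = (P₁V₁−P₂V₂)/(n−1) = (286×14.1−22.6×106)/0.26 = 6320 J.
Work done on the gas = −W_by = -6320 J.

-6320 J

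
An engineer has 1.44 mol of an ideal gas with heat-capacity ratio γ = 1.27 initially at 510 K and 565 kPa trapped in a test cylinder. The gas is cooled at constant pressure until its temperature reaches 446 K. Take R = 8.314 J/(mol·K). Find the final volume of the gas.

V₁ = nRT₁/P₁ = 1.44×8.314×510/565 = 10.8 L.
Isobaric: P stays 565 kPa; V/T = const ⇒ T₂ = 446 K, V₂ = 9.45 L.

9.45 L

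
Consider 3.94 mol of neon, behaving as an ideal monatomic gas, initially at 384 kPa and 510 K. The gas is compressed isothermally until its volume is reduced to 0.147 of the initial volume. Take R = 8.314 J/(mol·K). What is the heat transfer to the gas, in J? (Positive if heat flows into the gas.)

-32000 J

V₁ = nRT₁/P₁ = 3.94×8.314×510/384 = 43.5 L.
Isothermal: T stays 510 K; PV = const ⇒ V₂ = 6.40 L, P₂ = 2610 kPa.
ΔU = 0 (ideal gas, T constant).
W = nRT ln(V₂/V₁) = 3.94×8.314×510×ln(0.147) = -32000 J.
Q = ΔU + W = -32000 J.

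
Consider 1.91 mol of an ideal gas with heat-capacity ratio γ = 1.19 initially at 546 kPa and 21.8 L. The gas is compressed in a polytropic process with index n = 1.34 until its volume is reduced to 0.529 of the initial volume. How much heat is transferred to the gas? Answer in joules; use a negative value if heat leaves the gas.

6680 J

T₁ = P₁V₁/(nR) = 546×21.8/(1.91×8.314) = 750 K.
Polytropic n=1.34: T₂ = T₁(V₁/V₂)^(n−1) = 750×(1.89)^0.34 = 931 K; P₂ = P₁(V₁/V₂)^n = 1280 kPa.
W = (P₁V₁−P₂V₂)/(n−1) = (546×21.8−1280×11.5)/0.34 = -8460 J.
ΔU = nCvΔT = 1.91×43.8×(931−750) = 15100 J.
Q = ΔU + W = 6680 J.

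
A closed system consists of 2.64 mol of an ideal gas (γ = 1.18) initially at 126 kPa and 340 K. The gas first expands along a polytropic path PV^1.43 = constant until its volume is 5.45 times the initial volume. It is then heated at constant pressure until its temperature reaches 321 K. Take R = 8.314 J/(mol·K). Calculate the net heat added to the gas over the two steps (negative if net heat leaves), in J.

10100 J

V₁ = nRT₁/P₁ = 2.64×8.314×340/126 = 59.2 L.
Step 1 — Polytropic n=1.43: T₂ = T₁(V₁/V₂)^(n−1) = 340×(0.183)^0.43 = 164 K; P₂ = P₁(V₁/V₂)^n = 11.2 kPa.
W = (P₁V₁−P₂V₂)/(n−1) = (126×59.2−11.2×323)/0.43 = 8980 J.
ΔU = nCvΔT = 2.64×46.2×(164−340) = -21500 J.
Q = ΔU + W = -12500 J.
State after step 1: P = 11.2 kPa, V = 323 L, T = 164 K.
Step 2 — Isobaric: P stays 11.2 kPa; V/T = const ⇒ T₂ = 321 K, V₂ = 632 L.
W = PΔV = 11.2×(632−323) kPa·L = 3450 J.
ΔU = nCvΔT = 2.64×46.2×(321−164) = 19100 J.
Q = ΔU + W = nCpΔT = 22600 J.
Net over both steps: W = 12400 J, Q = 10100 J, ΔU = -2320 J.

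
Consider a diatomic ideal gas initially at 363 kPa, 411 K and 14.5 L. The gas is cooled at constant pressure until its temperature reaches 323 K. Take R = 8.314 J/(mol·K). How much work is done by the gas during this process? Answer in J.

-1130 J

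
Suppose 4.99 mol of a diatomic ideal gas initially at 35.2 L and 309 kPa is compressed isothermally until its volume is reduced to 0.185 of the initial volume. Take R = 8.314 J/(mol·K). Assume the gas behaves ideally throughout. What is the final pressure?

1670 kPa

T₁ = P₁V₁/(nR) = 309×35.2/(4.99×8.314) = 262 K.
Isothermal: T stays 262 K; PV = const ⇒ V₂ = 6.51 L, P₂ = 1670 kPa.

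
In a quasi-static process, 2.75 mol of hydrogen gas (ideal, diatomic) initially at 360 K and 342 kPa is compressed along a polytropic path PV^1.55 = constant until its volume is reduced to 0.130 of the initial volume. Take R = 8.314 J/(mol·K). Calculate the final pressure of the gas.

8080 kPa

V₁ = nRT₁/P₁ = 2.75×8.314×360/342 = 24.1 L.
Polytropic n=1.55: T₂ = T₁(V₁/V₂)^(n−1) = 360×(7.69)^0.55 = 1110 K; P₂ = P₁(V₁/V₂)^n = 8080 kPa.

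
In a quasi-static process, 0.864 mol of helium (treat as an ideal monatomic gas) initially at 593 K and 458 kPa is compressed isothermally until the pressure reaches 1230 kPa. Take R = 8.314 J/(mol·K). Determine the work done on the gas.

4210 J

V₁ = nRT₁/P₁ = 0.864×8.314×593/458 = 9.30 L.
Isothermal: T stays 593 K; PV = const ⇒ V₂ = 3.46 L, P₂ = 1230 kPa.
W = nRT ln(V₂/V₁) = 0.864×8.314×593×ln(0.372) = -4210 J.
Work done on the gas = −W_by = 4210 J.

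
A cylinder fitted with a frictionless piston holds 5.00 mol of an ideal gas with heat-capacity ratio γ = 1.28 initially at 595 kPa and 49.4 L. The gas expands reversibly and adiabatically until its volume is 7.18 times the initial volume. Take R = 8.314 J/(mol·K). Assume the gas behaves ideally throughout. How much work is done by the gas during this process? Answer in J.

T₁ = P₁V₁/(nR) = 595×49.4/(5.00×8.314) = 707 K.
Adiabatic: TV^(γ−1) = const ⇒ T₂ = 707×(0.139)^0.280 = 407 K; PV^γ = const ⇒ P₂ = 47.7 kPa.
ΔU = nCvΔT = 5.00×29.7×(407−707) = -44500 J.
Q = 0 for an adiabatic process, so W = −ΔU = 44500 J.

44500 J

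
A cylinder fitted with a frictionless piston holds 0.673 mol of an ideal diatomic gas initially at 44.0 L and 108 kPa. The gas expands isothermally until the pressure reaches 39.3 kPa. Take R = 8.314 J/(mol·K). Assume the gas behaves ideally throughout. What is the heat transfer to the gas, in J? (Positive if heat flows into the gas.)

4800 J

T₁ = P₁V₁/(nR) = 108×44.0/(0.673×8.314) = 849 K.
Isothermal: T stays 849 K; PV = const ⇒ V₂ = 121 L, P₂ = 39.3 kPa.
ΔU = 0 (ideal gas, T constant).
W = nRT ln(V₂/V₁) = 0.673×8.314×849×ln(2.75) = 4800 J.
Q = ΔU + W = 4800 J.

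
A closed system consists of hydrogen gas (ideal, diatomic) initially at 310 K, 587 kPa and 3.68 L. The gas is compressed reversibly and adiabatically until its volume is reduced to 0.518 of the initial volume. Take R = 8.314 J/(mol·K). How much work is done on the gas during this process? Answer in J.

1630 J

n = P₁V₁/(RT₁) = 587×3.68/(8.314×310) = 0.838 mol.
Adiabatic: TV^(γ−1) = const ⇒ T₂ = 310×(1.93)^0.400 = 403 K; PV^γ = const ⇒ P₂ = 1470 kPa.
ΔU = nCvΔT = 0.838×20.8×(403−310) = 1630 J.
Q = 0 for an adiabatic process, so W = −ΔU = -1630 J.
Work done on the gas = −W_by = 1630 J.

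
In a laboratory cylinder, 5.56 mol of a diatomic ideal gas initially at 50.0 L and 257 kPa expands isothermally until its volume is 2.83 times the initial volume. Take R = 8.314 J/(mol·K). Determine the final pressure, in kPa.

T₁ = P₁V₁/(nR) = 257×50.0/(5.56×8.314) = 278 K.
Isothermal: T stays 278 K; PV = const ⇒ V₂ = 142 L, P₂ = 90.8 kPa.

90.8 kPa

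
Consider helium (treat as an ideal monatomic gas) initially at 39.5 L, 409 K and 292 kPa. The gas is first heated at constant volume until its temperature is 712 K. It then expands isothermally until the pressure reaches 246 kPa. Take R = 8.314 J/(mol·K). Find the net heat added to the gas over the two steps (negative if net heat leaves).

27400 J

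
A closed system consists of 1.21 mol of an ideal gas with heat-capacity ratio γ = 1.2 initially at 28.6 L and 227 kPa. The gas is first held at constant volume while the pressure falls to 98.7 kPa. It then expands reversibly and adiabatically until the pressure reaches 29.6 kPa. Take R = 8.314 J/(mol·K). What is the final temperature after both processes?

T₁ = P₁V₁/(nR) = 227×28.6/(1.21×8.314) = 645 K.
Step 1 — Isochoric: V stays 28.6 L; P/T = const ⇒ T₂ = 281 K, P₂ = 98.7 kPa.
W = 0 (no volume change).
ΔU = nCvΔT = 1.21×41.6×(281−645) = -18300 J.
Q = ΔU = -18300 J.
State after step 1: P = 98.7 kPa, V = 28.6 L, T = 281 K.
Step 2 — Adiabatic: T₂/T₁ = (P₂/P₁)^((γ−1)/γ) ⇒ T₂ = 281×(0.300)^0.167 = 230 K; V₂ = 78.0 L.
ΔU = nCvΔT = 1.21×41.6×(230−281) = -2570 J.
Q = 0 for an adiabatic process, so W = −ΔU = 2570 J.
Net over both steps: W = 2570 J, Q = -18300 J, ΔU = -20900 J.

230 K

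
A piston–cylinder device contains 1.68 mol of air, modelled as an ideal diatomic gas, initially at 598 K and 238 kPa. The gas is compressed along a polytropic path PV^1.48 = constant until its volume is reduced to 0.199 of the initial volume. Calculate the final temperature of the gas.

V₁ = nRT₁/P₁ = 1.68×8.314×598/238 = 35.1 L.
Polytropic n=1.48: T₂ = T₁(V₁/V₂)^(n−1) = 598×(5.03)^0.48 = 1300 K; P₂ = P₁(V₁/V₂)^n = 2600 kPa.

1300 K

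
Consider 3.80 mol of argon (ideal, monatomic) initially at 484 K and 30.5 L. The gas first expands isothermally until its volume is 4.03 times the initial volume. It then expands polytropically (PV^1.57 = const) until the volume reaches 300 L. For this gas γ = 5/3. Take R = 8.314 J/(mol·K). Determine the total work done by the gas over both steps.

P₁ = nRT₁/V₁ = 3.80×8.314×484/30.5 = 501 kPa.
Step 1 — Isothermal: T stays 484 K; PV = const ⇒ V₂ = 123 L, P₂ = 124 kPa.
ΔU = 0 (ideal gas, T constant).
W = nRT ln(V₂/V₁) = 3.80×8.314×484×ln(4.03) = 21300 J.
Q = ΔU + W = 21300 J.
State after step 1: P = 124 kPa, V = 123 L, T = 484 K.
Step 2 — Polytropic n=1.57: T₂ = T₁(V₁/V₂)^(n−1) = 484×(0.410)^0.57 = 291 K; P₂ = P₁(V₁/V₂)^n = 30.7 kPa.
W = (P₁V₁−P₂V₂)/(n−1) = (124×123−30.7×300)/0.57 = 10700 J.
ΔU = nCvΔT = 3.80×12.5×(291−484) = -9140 J.
Q = ΔU + W = 1550 J.
Net over both steps: W = 32000 J, Q = 22900 J, ΔU = -9140 J.

32000 J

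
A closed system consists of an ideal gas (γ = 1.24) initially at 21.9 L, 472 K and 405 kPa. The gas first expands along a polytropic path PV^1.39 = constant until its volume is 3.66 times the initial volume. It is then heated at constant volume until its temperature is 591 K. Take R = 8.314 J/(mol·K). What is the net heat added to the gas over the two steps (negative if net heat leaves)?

18300 J

n = P₁V₁/(RT₁) = 405×21.9/(8.314×472) = 2.26 mol.
Step 1 — Polytropic n=1.39: T₂ = T₁(V₁/V₂)^(n−1) = 472×(0.273)^0.39 = 285 K; P₂ = P₁(V₁/V₂)^n = 66.7 kPa.
W = (P₁V₁−P₂V₂)/(n−1) = (405×21.9−66.7×80.2)/0.39 = 9030 J.
ΔU = nCvΔT = 2.26×34.6×(285−472) = -14700 J.
Q = ΔU + W = -5640 J.
State after step 1: P = 66.7 kPa, V = 80.2 L, T = 285 K.
Step 2 — Isochoric: V stays 80.2 L; P/T = const ⇒ T₂ = 591 K, P₂ = 139 kPa.
W = 0 (no volume change).
ΔU = nCvΔT = 2.26×34.6×(591−285) = 24000 J.
Q = ΔU = 24000 J.
Net over both steps: W = 9030 J, Q = 18300 J, ΔU = 9320 J.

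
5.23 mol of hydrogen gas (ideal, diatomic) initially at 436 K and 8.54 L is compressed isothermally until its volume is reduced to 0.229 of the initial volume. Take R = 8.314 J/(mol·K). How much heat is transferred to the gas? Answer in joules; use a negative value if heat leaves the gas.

P₁ = nRT₁/V₁ = 5.23×8.314×436/8.54 = 2220 kPa.
Isothermal: T stays 436 K; PV = const ⇒ V₂ = 1.96 L, P₂ = 9690 kPa.
ΔU = 0 (ideal gas, T constant).
W = nRT ln(V₂/V₁) = 5.23×8.314×436×ln(0.229) = -27900 J.
Q = ΔU + W = -27900 J.

-27900 J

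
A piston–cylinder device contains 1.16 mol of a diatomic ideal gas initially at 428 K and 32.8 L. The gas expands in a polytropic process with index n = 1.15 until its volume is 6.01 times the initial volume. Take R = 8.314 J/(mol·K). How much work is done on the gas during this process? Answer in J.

P₁ = nRT₁/V₁ = 1.16×8.314×428/32.8 = 126 kPa.
Polytropic n=1.15: T₂ = T₁(V₁/V₂)^(n−1) = 428×(0.166)^0.15 = 327 K; P₂ = P₁(V₁/V₂)^n = 16.0 kPa.
W = (P₁V₁−P₂V₂)/(n−1) = (126×32.8−16.0×197)/0.15 = 6490 J.
Work done on the gas = −W_by = -6490 J.

-6490 J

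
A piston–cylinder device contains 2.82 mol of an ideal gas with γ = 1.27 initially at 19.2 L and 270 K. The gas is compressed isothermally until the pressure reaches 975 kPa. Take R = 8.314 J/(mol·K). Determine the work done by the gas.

P₁ = nRT₁/V₁ = 2.82×8.314×270/19.2 = 330 kPa.
Isothermal: T stays 270 K; PV = const ⇒ V₂ = 6.49 L, P₂ = 975 kPa.
W = nRT ln(V₂/V₁) = 2.82×8.314×270×ln(0.338) = -6860 J.

-6860 J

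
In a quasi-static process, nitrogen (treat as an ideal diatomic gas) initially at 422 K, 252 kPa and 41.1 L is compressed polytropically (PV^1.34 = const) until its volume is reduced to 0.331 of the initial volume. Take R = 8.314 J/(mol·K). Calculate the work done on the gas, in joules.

13900 J

n = P₁V₁/(RT₁) = 252×41.1/(8.314×422) = 2.95 mol.
Polytropic n=1.34: T₂ = T₁(V₁/V₂)^(n−1) = 422×(3.02)^0.34 = 615 K; P₂ = P₁(V₁/V₂)^n = 1110 kPa.
W = (P₁V₁−P₂V₂)/(n−1) = (252×41.1−1110×13.6)/0.34 = -13900 J.
Work done on the gas = −W_by = 13900 J.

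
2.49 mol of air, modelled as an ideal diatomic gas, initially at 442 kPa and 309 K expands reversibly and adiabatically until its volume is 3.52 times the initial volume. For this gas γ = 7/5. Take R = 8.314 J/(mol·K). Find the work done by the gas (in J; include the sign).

6330 J

V₁ = nRT₁/P₁ = 2.49×8.314×309/442 = 14.5 L.
Adiabatic: TV^(γ−1) = const ⇒ T₂ = 309×(0.284)^0.400 = 187 K; PV^γ = const ⇒ P₂ = 75.9 kPa.
ΔU = nCvΔT = 2.49×20.8×(187−309) = -6330 J.
Q = 0 for an adiabatic process, so W = −ΔU = 6330 J.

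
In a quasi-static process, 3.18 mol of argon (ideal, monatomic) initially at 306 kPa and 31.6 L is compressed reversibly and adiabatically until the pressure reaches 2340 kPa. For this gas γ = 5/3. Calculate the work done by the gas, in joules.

T₁ = P₁V₁/(nR) = 306×31.6/(3.18×8.314) = 366 K.
Adiabatic: T₂/T₁ = (P₂/P₁)^((γ−1)/γ) ⇒ T₂ = 366×(7.65)^0.400 = 825 K; V₂ = 9.32 L.
ΔU = nCvΔT = 3.18×12.5×(825−366) = 18200 J.
Q = 0 for an adiabatic process, so W = −ΔU = -18200 J.

-18200 J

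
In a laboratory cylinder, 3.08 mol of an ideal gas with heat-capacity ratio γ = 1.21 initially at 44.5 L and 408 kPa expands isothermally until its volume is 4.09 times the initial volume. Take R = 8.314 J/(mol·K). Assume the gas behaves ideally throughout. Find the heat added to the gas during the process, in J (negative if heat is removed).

25600 J

T₁ = P₁V₁/(nR) = 408×44.5/(3.08×8.314) = 709 K.
Isothermal: T stays 709 K; PV = const ⇒ V₂ = 182 L, P₂ = 99.8 kPa.
ΔU = 0 (ideal gas, T constant).
W = nRT ln(V₂/V₁) = 3.08×8.314×709×ln(4.09) = 25600 J.
Q = ΔU + W = 25600 J.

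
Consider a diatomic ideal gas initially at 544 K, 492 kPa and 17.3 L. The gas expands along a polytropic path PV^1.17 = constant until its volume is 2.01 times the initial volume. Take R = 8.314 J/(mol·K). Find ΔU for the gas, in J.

-2380 J

n = P₁V₁/(RT₁) = 492×17.3/(8.314×544) = 1.88 mol.
Polytropic n=1.17: T₂ = T₁(V₁/V₂)^(n−1) = 544×(0.498)^0.17 = 483 K; P₂ = P₁(V₁/V₂)^n = 217 kPa.
For an ideal gas ΔU = nCvΔT with Cv = (5/2)R = 20.8 J/(mol·K).
ΔU = 1.88×20.8×(483−544) = -2380 J.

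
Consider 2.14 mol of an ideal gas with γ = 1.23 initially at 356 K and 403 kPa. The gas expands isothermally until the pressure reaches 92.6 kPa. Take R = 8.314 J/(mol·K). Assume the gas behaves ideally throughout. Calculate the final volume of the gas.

68.4 L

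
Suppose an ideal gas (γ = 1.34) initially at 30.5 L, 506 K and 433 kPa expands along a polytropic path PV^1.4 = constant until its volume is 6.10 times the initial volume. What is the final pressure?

Polytropic n=1.4: T₂ = T₁(V₁/V₂)^(n−1) = 506×(0.164)^0.40 = 245 K; P₂ = P₁(V₁/V₂)^n = 34.4 kPa.

34.4 kPa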